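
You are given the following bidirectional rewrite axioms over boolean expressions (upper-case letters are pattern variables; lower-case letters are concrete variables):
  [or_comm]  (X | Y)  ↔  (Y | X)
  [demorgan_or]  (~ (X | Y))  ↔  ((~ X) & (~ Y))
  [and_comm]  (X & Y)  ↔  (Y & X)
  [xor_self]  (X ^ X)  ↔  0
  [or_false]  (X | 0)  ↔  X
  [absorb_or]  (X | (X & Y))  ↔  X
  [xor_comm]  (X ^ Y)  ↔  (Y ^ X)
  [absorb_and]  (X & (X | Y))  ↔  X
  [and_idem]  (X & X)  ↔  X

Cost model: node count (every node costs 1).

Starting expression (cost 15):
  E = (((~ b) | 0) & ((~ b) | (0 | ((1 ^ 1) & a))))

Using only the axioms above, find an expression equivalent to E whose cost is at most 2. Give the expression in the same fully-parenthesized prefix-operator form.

1. [xor_self →] (1 ^ 1)  →  0;  E = (((~ b) | 0) & ((~ b) | (0 | (0 & a))))
2. [absorb_or →] (0 | (0 & a))  →  0;  E = (((~ b) | 0) & ((~ b) | 0))
3. [and_idem →] (((~ b) | 0) & ((~ b) | 0))  →  ((~ b) | 0)
4. [or_false →] ((~ b) | 0)  →  (~ b);  cost 2 ≤ 2, done

(~ b)   [cost 2]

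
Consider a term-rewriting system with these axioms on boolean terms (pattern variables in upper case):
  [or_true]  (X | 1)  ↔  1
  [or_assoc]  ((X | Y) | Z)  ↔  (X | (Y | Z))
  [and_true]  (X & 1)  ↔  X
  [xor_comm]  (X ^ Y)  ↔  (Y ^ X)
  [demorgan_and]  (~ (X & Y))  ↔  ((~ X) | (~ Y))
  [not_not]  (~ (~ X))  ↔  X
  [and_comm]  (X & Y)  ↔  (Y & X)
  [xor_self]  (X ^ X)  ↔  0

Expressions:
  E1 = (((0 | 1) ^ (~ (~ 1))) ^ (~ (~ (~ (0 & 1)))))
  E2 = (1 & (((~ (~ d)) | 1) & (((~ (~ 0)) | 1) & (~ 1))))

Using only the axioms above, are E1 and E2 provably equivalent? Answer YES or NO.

Every axiom is a valid identity, so a rewrite proof would force E1 and E2 to agree under every assignment.
At d=0: E1 = 1 but E2 = 0; they differ, so no derivation exists.

NO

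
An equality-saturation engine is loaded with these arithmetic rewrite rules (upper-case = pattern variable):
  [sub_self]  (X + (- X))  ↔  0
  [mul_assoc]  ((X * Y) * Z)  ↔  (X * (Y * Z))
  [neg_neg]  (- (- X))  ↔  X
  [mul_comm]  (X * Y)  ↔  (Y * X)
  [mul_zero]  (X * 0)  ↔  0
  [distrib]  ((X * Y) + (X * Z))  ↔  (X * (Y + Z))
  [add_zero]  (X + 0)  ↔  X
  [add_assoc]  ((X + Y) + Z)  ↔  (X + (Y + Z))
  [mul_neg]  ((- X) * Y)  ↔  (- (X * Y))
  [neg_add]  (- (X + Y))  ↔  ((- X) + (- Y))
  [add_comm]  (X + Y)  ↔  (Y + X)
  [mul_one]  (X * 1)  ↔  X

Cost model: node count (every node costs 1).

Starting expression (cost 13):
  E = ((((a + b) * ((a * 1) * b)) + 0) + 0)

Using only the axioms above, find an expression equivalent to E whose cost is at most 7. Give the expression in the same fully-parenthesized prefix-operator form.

((a + b) * (a * b))   [cost 7]

1. [mul_one →] (a * 1)  →  a;  E = ((((a + b) * (a * b)) + 0) + 0)
2. [add_zero →] ((((a + b) * (a * b)) + 0) + 0)  →  (((a + b) * (a * b)) + 0)
3. [add_zero →] (((a + b) * (a * b)) + 0)  →  ((a + b) * (a * b));  cost 7 ≤ 7, done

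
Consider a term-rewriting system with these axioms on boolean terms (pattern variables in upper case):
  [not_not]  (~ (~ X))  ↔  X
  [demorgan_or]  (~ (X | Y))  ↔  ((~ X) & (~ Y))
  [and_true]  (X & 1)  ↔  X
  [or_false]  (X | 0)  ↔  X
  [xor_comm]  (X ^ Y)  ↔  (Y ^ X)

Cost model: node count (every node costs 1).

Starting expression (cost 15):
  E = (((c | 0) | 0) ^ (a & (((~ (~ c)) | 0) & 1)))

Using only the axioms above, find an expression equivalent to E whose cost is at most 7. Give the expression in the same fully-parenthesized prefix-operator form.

((c | 0) ^ (a & c))   [cost 7]

step 1: and_true (→) rewrites (((~ (~ c)) | 0) & 1) into ((~ (~ c)) | 0), now (((c | 0) | 0) ^ (a & ((~ (~ c)) | 0)))
step 2: or_false (→) rewrites ((~ (~ c)) | 0) into (~ (~ c)), now (((c | 0) | 0) ^ (a & (~ (~ c))))
step 3: or_false (→) rewrites ((c | 0) | 0) into (c | 0), now ((c | 0) ^ (a & (~ (~ c))))
step 4: not_not (→) rewrites (~ (~ c)) into c, reaching cost 7 (bound 7)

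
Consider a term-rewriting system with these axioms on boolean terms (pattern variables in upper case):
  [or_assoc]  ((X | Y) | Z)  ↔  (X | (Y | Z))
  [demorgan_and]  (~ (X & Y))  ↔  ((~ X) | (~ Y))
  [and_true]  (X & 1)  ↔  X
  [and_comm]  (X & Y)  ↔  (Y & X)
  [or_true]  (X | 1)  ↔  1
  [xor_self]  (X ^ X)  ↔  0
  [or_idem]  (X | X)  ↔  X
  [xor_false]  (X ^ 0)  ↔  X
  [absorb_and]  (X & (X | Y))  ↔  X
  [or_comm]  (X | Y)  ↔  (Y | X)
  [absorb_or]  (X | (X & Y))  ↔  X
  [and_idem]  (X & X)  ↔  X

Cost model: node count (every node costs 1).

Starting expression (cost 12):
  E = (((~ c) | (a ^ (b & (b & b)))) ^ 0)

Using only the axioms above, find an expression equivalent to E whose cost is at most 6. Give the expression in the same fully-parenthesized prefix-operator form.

1. [and_idem →] (b & b)  →  b;  E = (((~ c) | (a ^ (b & b))) ^ 0)
2. [xor_false →] (((~ c) | (a ^ (b & b))) ^ 0)  →  ((~ c) | (a ^ (b & b)))
3. [and_idem →] (b & b)  →  b;  cost 6 ≤ 6, done

((~ c) | (a ^ b))   [cost 6]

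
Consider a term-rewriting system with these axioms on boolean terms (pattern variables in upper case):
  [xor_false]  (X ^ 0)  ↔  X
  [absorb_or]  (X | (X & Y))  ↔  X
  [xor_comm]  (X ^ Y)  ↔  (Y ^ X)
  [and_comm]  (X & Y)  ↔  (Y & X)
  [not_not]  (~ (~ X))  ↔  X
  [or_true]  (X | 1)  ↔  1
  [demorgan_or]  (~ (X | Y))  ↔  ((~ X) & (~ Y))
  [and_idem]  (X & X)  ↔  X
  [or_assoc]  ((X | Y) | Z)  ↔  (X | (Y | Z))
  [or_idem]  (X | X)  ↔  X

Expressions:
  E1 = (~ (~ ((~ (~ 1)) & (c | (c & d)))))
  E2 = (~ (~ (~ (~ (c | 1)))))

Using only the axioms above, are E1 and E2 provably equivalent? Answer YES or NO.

The axioms are sound identities: if E1 ↔* E2 then E1 and E2 evaluate identically under any assignment.
Under c=0, d=0: E1 evaluates to 0, E2 to 1. Distinct ⇒ no rewrite sequence connects them.

NO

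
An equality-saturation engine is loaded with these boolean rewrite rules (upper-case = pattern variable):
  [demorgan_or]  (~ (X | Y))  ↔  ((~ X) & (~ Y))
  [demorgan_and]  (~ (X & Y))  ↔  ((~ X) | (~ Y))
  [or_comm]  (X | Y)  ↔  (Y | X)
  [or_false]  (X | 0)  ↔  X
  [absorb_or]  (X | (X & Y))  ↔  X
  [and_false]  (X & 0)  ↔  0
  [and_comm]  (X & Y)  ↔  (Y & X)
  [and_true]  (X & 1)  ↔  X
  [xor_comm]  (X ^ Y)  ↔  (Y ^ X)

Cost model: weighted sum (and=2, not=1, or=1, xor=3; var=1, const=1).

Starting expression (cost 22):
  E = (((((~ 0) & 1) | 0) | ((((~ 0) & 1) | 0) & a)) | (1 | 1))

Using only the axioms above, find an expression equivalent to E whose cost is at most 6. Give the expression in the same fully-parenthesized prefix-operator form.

step 1: absorb_or (→) rewrites ((((~ 0) & 1) | 0) | ((((~ 0) & 1) | 0) & a)) into (((~ 0) & 1) | 0), now ((((~ 0) & 1) | 0) | (1 | 1))
step 2: and_true (→) rewrites ((~ 0) & 1) into (~ 0), now (((~ 0) | 0) | (1 | 1))
step 3: or_false (→) rewrites ((~ 0) | 0) into (~ 0), reaching cost 6 (bound 6)

((~ 0) | (1 | 1))   [cost 6]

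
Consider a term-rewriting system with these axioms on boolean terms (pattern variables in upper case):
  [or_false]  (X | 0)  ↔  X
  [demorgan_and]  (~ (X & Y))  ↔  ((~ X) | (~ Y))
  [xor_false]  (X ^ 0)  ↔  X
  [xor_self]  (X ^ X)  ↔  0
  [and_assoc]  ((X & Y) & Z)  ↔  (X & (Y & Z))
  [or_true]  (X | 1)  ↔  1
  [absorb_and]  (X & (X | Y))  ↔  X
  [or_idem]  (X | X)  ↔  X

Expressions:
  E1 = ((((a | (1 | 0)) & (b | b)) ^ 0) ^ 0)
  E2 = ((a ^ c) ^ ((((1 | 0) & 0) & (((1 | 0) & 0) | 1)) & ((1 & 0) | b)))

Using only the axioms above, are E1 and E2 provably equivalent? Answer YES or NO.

Every axiom is a valid identity, so a rewrite proof would force E1 and E2 to agree under every assignment.
At a=0, b=0, c=1: E1 = 0 but E2 = 1; they differ, so no derivation exists.

NO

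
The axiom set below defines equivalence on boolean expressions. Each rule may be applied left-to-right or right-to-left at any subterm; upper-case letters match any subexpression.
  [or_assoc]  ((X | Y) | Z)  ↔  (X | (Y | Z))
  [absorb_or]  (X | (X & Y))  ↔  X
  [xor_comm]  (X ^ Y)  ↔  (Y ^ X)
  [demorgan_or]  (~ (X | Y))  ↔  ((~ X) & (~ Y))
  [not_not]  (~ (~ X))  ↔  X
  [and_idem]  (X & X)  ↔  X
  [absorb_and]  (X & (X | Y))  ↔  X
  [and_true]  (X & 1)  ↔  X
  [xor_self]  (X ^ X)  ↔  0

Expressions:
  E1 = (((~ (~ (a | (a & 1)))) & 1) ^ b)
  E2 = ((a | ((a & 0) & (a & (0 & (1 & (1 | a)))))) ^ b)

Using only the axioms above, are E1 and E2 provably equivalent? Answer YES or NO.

step 1: absorb_or (→) rewrites (a | (a & 1)) into a, now (((~ (~ a)) & 1) ^ b)
step 2: and_true (→) rewrites ((~ (~ a)) & 1) into (~ (~ a)), now ((~ (~ a)) ^ b)
step 3: not_not (→) rewrites (~ (~ a)) into a, now (a ^ b)
step 4: absorb_or (←) rewrites a into (a | (a & 0)), now ((a | (a & 0)) ^ b)
step 5: and_idem (←) rewrites (a & 0) into ((a & 0) & (a & 0)), now ((a | ((a & 0) & (a & 0))) ^ b)
step 6: and_true (←) rewrites 0 into (0 & 1), now ((a | ((a & 0) & (a & (0 & 1)))) ^ b)
step 7: absorb_and (←) rewrites 1 into (1 & (1 | a)), which is E2

YES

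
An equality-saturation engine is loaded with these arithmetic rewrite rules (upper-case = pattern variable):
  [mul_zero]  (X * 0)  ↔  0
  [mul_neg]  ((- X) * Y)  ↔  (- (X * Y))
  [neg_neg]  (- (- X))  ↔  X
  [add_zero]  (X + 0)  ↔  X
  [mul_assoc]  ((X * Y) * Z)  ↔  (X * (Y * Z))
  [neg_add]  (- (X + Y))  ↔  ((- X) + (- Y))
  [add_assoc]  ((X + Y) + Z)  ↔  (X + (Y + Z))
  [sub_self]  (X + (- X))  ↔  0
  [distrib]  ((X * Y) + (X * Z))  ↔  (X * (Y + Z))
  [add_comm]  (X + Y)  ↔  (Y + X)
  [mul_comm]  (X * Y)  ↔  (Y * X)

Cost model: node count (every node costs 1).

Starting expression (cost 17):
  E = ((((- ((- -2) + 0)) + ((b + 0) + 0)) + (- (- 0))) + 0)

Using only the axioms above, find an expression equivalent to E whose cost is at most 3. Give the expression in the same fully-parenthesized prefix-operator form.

(1) ((- -2) + 0)  =[add_zero →]=  (- -2)    ⊢ ((((- (- -2)) + ((b + 0) + 0)) + (- (- 0))) + 0)
(2) (- (- -2))  =[neg_neg →]=  -2    ⊢ (((-2 + ((b + 0) + 0)) + (- (- 0))) + 0)
(3) ((b + 0) + 0)  =[add_zero →]=  (b + 0)    ⊢ (((-2 + (b + 0)) + (- (- 0))) + 0)
(4) (((-2 + (b + 0)) + (- (- 0))) + 0)  =[add_zero →]=  ((-2 + (b + 0)) + (- (- 0)))
(5) (- (- 0))  =[neg_neg →]=  0    ⊢ ((-2 + (b + 0)) + 0)
(6) (b + 0)  =[add_zero →]=  b    ⊢ ((-2 + b) + 0)
(7) ((-2 + b) + 0)  =[add_zero →]=  (-2 + b)    ⊢ cost 3, within 3

(-2 + b)   [cost 3]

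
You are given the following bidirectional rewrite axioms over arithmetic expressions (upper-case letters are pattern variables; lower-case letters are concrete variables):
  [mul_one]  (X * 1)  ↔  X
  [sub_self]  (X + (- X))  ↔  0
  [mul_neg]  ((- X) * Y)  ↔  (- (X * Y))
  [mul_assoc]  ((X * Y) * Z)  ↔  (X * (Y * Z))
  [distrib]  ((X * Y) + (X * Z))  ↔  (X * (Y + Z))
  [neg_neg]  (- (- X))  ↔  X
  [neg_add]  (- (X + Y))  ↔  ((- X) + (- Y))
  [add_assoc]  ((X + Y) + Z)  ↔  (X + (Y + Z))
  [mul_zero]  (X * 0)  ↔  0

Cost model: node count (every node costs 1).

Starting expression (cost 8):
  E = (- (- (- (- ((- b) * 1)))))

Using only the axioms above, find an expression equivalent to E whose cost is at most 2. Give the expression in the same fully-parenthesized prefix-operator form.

(- b)   [cost 2]

step 1: mul_one (→) rewrites ((- b) * 1) into (- b), now (- (- (- (- (- b)))))
step 2: neg_neg (→) rewrites (- (- (- (- (- b))))) into (- (- (- b)))
step 3: neg_neg (→) rewrites (- (- b)) into b, reaching cost 2 (bound 2)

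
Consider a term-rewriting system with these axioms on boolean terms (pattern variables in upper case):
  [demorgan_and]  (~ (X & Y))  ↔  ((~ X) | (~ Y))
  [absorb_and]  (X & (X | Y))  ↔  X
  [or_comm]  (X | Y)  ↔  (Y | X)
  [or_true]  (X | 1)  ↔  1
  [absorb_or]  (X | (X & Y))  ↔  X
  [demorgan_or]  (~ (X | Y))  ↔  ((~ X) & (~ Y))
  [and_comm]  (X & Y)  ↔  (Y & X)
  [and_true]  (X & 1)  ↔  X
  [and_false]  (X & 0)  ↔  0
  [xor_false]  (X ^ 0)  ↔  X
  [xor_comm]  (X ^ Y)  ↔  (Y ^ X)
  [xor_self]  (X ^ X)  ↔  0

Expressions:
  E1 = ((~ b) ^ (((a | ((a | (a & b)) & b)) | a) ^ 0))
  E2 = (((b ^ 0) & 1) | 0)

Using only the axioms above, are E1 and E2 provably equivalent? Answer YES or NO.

Every axiom is a valid identity, so a rewrite proof would force E1 and E2 to agree under every assignment.
At a=0, b=0: E1 = 1 but E2 = 0; they differ, so no derivation exists.

NO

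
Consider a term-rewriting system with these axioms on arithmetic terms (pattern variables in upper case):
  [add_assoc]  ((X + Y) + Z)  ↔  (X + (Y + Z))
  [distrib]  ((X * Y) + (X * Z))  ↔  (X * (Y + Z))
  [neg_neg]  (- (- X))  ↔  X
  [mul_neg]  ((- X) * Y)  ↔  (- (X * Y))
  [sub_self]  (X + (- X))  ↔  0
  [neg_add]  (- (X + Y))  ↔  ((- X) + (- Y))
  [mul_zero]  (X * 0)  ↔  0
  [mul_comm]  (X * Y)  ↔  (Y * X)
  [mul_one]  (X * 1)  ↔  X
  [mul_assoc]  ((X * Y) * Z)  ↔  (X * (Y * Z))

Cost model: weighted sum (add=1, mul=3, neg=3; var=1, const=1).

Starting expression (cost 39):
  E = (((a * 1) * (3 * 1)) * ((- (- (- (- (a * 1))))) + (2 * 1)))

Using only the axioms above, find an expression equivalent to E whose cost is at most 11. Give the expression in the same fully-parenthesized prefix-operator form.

step 1: neg_neg (→) rewrites (- (- (a * 1))) into (a * 1), now (((a * 1) * (3 * 1)) * ((- (- (a * 1))) + (2 * 1)))
step 2: mul_one (→) rewrites (2 * 1) into 2, now (((a * 1) * (3 * 1)) * ((- (- (a * 1))) + 2))
step 3: mul_one (→) rewrites (3 * 1) into 3, now (((a * 1) * 3) * ((- (- (a * 1))) + 2))
step 4: mul_one (→) rewrites (a * 1) into a, now (((a * 1) * 3) * ((- (- a)) + 2))
step 5: mul_one (→) rewrites (a * 1) into a, now ((a * 3) * ((- (- a)) + 2))
step 6: neg_neg (→) rewrites (- (- a)) into a, reaching cost 11 (bound 11)

((a * 3) * (a + 2))   [cost 11]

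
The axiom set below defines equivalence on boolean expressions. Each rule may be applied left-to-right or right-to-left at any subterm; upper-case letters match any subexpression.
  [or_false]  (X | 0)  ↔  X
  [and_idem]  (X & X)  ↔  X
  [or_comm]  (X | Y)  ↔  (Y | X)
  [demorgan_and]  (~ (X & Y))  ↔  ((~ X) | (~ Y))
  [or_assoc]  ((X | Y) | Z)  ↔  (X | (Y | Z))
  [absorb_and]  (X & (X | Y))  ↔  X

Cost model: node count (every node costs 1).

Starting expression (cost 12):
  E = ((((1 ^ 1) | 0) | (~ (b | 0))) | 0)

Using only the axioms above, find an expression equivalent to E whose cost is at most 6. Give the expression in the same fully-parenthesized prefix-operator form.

step 1: or_false (→) rewrites (b | 0) into b, now ((((1 ^ 1) | 0) | (~ b)) | 0)
step 2: or_false (→) rewrites ((((1 ^ 1) | 0) | (~ b)) | 0) into (((1 ^ 1) | 0) | (~ b))
step 3: or_false (→) rewrites ((1 ^ 1) | 0) into (1 ^ 1), reaching cost 6 (bound 6)

((1 ^ 1) | (~ b))   [cost 6]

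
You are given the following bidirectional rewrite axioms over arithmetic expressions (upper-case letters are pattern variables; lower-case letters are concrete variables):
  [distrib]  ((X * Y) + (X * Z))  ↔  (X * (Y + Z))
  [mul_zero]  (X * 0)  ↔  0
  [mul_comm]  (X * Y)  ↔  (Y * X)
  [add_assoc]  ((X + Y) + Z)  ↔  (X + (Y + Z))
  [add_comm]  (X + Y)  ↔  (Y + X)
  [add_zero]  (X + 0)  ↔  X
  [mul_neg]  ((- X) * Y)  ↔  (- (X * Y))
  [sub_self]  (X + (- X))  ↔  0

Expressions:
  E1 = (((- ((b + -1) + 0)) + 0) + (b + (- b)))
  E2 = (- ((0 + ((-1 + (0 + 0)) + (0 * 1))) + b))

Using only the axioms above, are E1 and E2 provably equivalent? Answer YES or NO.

YES

(1) ((b + -1) + 0)  =[add_zero →]=  (b + -1)    ⊢ (((- (b + -1)) + 0) + (b + (- b)))
(2) ((- (b + -1)) + 0)  =[add_zero →]=  (- (b + -1))    ⊢ ((- (b + -1)) + (b + (- b)))
(3) (b + (- b))  =[sub_self →]=  0    ⊢ ((- (b + -1)) + 0)
(4) ((- (b + -1)) + 0)  =[add_zero →]=  (- (b + -1))
(5) (b + -1)  =[add_comm →]=  (-1 + b)    ⊢ (- (-1 + b))
(6) -1  =[add_zero ←]=  (-1 + 0)    ⊢ (- ((-1 + 0) + b))
(7) (-1 + 0)  =[add_zero ←]=  ((-1 + 0) + 0)    ⊢ (- (((-1 + 0) + 0) + b))
(8) 0  =[mul_zero ←]=  (1 * 0)    ⊢ (- (((-1 + (1 * 0)) + 0) + b))
(9) ((-1 + (1 * 0)) + 0)  =[add_comm →]=  (0 + (-1 + (1 * 0)))    ⊢ (- ((0 + (-1 + (1 * 0))) + b))
(10) -1  =[add_zero ←]=  (-1 + 0)    ⊢ (- ((0 + ((-1 + 0) + (1 * 0))) + b))
(11) (1 * 0)  =[mul_comm →]=  (0 * 1)    ⊢ (- ((0 + ((-1 + 0) + (0 * 1))) + b))
(12) 0  =[add_zero ←]=  (0 + 0)    ⊢ E2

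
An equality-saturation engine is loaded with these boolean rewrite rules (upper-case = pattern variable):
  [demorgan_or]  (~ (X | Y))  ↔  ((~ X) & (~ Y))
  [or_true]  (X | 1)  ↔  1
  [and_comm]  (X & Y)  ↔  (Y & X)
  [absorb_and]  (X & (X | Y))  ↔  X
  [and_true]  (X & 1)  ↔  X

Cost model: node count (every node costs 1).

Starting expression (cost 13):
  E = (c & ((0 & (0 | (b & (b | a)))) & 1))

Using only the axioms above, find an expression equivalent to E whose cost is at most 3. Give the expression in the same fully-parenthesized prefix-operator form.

step 1: absorb_and (→) rewrites (b & (b | a)) into b, now (c & ((0 & (0 | b)) & 1))
step 2: absorb_and (→) rewrites (0 & (0 | b)) into 0, now (c & (0 & 1))
step 3: and_true (→) rewrites (0 & 1) into 0, reaching cost 3 (bound 3)

(c & 0)   [cost 3]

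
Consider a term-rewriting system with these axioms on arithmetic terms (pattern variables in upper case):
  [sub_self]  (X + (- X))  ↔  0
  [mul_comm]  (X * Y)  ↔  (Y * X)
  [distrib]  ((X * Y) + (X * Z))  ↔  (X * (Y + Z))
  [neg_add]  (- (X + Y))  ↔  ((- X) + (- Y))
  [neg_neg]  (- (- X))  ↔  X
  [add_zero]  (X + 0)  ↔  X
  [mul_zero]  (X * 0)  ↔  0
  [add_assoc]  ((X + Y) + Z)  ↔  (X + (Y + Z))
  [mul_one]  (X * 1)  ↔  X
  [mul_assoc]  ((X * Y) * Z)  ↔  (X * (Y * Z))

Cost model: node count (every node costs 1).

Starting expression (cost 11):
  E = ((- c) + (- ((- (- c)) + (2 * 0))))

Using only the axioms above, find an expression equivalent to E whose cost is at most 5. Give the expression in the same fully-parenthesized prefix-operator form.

(1) (2 * 0)  =[mul_zero →]=  0    ⊢ ((- c) + (- ((- (- c)) + 0)))
(2) ((- (- c)) + 0)  =[add_zero →]=  (- (- c))    ⊢ ((- c) + (- (- (- c))))
(3) (- (- c))  =[neg_neg →]=  c    ⊢ cost 5, within 5

((- c) + (- c))   [cost 5]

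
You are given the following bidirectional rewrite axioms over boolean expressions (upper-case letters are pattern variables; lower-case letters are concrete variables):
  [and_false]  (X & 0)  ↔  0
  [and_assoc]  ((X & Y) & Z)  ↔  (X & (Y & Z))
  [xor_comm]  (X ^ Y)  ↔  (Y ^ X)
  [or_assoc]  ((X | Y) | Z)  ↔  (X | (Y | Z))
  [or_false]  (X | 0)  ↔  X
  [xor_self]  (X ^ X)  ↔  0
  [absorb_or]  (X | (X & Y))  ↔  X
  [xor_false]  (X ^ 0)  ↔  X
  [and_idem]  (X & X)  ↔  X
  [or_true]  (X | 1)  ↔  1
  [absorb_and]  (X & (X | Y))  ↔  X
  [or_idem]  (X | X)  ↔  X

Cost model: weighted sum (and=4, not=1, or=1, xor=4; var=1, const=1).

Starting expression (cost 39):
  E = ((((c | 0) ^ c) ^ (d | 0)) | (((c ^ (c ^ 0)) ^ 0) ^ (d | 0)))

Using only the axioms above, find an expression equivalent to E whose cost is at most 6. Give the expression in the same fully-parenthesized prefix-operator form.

1. [xor_false →] (c ^ 0)  →  c;  E = ((((c | 0) ^ c) ^ (d | 0)) | (((c ^ c) ^ 0) ^ (d | 0)))
2. [or_false →] (c | 0)  →  c;  E = (((c ^ c) ^ (d | 0)) | (((c ^ c) ^ 0) ^ (d | 0)))
3. [xor_false →] ((c ^ c) ^ 0)  →  (c ^ c);  E = (((c ^ c) ^ (d | 0)) | ((c ^ c) ^ (d | 0)))
4. [or_idem →] (((c ^ c) ^ (d | 0)) | ((c ^ c) ^ (d | 0)))  →  ((c ^ c) ^ (d | 0))
5. [or_false →] (d | 0)  →  d;  E = ((c ^ c) ^ d)
6. [xor_self →] (c ^ c)  →  0;  cost 6 ≤ 6, done

(0 ^ d)   [cost 6]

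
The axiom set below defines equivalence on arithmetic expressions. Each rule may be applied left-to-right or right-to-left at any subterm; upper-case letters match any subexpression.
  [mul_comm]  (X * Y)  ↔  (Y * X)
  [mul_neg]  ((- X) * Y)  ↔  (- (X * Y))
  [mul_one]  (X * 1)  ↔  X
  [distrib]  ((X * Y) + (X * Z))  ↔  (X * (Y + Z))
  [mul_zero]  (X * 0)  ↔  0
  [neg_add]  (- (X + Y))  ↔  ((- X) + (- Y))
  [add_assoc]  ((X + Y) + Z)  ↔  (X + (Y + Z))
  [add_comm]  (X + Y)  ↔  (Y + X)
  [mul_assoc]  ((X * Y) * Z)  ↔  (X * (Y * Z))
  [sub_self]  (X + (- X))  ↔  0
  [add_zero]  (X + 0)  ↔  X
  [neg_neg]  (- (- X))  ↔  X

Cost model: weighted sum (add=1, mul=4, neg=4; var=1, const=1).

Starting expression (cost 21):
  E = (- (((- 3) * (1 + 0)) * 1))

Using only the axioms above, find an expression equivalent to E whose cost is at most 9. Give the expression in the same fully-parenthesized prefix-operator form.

(1) (1 + 0)  =[add_zero →]=  1    ⊢ (- (((- 3) * 1) * 1))
(2) ((- 3) * 1)  =[mul_one →]=  (- 3)    ⊢ (- ((- 3) * 1))
(3) ((- 3) * 1)  =[mul_one →]=  (- 3)    ⊢ cost 9, within 9

(- (- 3))   [cost 9]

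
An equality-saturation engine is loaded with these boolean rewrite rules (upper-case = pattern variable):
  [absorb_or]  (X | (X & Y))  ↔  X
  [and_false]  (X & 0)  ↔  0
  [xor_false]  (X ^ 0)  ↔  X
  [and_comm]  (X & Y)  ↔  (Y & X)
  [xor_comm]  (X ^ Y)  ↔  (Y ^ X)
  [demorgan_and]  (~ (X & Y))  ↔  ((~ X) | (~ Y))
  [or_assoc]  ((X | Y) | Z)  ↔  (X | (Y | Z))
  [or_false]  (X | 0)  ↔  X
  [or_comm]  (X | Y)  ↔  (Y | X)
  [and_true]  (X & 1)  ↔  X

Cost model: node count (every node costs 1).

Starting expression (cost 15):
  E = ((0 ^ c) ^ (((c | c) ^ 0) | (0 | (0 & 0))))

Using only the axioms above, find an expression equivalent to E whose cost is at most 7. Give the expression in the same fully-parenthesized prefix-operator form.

((0 ^ c) ^ (c | c))   [cost 7]

step 1: xor_false (→) rewrites ((c | c) ^ 0) into (c | c), now ((0 ^ c) ^ ((c | c) | (0 | (0 & 0))))
step 2: absorb_or (→) rewrites (0 | (0 & 0)) into 0, now ((0 ^ c) ^ ((c | c) | 0))
step 3: or_false (→) rewrites ((c | c) | 0) into (c | c), reaching cost 7 (bound 7)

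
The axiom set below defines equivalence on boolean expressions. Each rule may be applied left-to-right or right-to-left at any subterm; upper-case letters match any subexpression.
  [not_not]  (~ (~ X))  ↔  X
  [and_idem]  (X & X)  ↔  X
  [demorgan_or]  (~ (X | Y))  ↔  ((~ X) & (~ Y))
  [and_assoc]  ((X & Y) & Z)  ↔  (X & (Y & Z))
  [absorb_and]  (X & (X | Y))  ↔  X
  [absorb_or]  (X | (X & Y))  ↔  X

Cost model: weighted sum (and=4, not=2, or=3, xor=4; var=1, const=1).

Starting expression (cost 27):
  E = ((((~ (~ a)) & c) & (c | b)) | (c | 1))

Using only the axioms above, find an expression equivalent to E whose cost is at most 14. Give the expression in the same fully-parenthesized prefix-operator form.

(1) (~ (~ a))  =[not_not →]=  a    ⊢ (((a & c) & (c | b)) | (c | 1))
(2) ((a & c) & (c | b))  =[and_assoc →]=  (a & (c & (c | b)))    ⊢ ((a & (c & (c | b))) | (c | 1))
(3) (c & (c | b))  =[absorb_and →]=  c    ⊢ cost 14, within 14

((a & c) | (c | 1))   [cost 14]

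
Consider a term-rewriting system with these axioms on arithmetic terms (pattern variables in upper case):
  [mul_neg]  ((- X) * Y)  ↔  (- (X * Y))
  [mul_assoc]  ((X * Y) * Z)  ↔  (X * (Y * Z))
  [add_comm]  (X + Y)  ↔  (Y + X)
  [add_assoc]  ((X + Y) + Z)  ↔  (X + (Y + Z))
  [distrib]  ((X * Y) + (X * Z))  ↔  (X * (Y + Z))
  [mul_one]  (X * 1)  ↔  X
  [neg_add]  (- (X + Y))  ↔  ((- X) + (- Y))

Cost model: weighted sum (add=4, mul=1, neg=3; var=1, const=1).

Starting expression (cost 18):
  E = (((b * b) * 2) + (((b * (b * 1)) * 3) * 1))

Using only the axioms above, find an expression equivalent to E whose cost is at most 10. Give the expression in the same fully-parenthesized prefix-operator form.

((b * b) * (2 + 3))   [cost 10]

step 1: mul_one (→) rewrites (((b * (b * 1)) * 3) * 1) into ((b * (b * 1)) * 3), now (((b * b) * 2) + ((b * (b * 1)) * 3))
step 2: mul_one (→) rewrites (b * 1) into b, now (((b * b) * 2) + ((b * b) * 3))
step 3: distrib (→) rewrites (((b * b) * 2) + ((b * b) * 3)) into ((b * b) * (2 + 3)), reaching cost 10 (bound 10)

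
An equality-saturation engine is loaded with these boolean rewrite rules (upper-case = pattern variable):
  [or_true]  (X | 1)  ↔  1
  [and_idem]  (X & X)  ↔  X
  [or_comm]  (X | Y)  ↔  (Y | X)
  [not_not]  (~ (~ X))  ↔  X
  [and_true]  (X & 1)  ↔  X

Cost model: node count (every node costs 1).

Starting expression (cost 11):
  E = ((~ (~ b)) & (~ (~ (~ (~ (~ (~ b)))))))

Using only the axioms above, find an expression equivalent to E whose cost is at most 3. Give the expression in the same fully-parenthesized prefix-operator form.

step 1: not_not (→) rewrites (~ (~ (~ (~ b)))) into (~ (~ b)), now ((~ (~ b)) & (~ (~ (~ (~ b)))))
step 2: not_not (→) rewrites (~ (~ b)) into b, now ((~ (~ b)) & (~ (~ b)))
step 3: and_idem (→) rewrites ((~ (~ b)) & (~ (~ b))) into (~ (~ b)), reaching cost 3 (bound 3)

(~ (~ b))   [cost 3]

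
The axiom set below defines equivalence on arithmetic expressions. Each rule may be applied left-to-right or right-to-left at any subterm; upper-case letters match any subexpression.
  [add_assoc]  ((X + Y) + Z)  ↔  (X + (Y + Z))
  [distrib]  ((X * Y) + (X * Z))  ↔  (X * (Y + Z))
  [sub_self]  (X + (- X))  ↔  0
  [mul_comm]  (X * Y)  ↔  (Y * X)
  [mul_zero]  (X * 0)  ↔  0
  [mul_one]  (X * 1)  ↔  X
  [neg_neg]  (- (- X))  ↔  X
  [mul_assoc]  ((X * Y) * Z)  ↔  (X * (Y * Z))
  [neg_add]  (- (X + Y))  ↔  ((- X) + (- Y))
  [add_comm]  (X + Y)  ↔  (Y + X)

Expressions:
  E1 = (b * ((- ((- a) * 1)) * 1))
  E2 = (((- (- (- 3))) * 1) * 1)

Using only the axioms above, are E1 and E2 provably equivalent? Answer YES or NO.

NO

The axioms are sound identities: if E1 ↔* E2 then E1 and E2 evaluate identically under any assignment.
Under a=0, b=0: E1 evaluates to 0, E2 to -3. Distinct ⇒ no rewrite sequence connects them.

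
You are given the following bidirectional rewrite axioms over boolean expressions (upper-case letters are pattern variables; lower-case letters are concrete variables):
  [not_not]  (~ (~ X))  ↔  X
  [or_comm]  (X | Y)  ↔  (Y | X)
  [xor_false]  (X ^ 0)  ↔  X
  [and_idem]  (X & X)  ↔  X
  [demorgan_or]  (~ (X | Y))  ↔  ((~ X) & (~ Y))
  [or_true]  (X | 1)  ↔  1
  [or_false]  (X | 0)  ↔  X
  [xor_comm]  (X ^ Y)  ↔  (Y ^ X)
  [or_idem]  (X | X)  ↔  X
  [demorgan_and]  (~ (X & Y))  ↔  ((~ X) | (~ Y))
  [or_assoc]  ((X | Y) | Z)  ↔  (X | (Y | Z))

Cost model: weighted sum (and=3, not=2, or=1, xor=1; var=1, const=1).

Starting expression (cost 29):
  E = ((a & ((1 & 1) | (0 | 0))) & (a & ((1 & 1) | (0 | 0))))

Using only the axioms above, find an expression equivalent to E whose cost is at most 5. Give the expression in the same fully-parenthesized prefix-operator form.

step 1: and_idem (→) rewrites ((a & ((1 & 1) | (0 | 0))) & (a & ((1 & 1) | (0 | 0)))) into (a & ((1 & 1) | (0 | 0)))
step 2: or_false (→) rewrites (0 | 0) into 0, now (a & ((1 & 1) | 0))
step 3: or_false (→) rewrites ((1 & 1) | 0) into (1 & 1), now (a & (1 & 1))
step 4: and_idem (→) rewrites (1 & 1) into 1, reaching cost 5 (bound 5)

(a & 1)   [cost 5]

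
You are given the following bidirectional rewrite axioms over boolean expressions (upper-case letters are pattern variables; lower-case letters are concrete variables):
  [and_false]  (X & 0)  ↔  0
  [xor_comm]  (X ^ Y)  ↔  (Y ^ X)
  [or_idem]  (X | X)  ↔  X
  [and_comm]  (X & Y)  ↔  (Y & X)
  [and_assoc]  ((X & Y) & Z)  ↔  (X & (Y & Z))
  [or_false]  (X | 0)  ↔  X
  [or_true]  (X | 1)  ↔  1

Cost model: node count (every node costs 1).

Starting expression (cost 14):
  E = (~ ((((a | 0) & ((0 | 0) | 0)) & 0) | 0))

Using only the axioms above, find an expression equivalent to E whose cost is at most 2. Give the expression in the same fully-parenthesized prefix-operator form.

(1) ((0 | 0) | 0)  =[or_false →]=  (0 | 0)    ⊢ (~ ((((a | 0) & (0 | 0)) & 0) | 0))
(2) (0 | 0)  =[or_false →]=  0    ⊢ (~ ((((a | 0) & 0) & 0) | 0))
(3) (a | 0)  =[or_false →]=  a    ⊢ (~ (((a & 0) & 0) | 0))
(4) (a & 0)  =[and_false →]=  0    ⊢ (~ ((0 & 0) | 0))
(5) ((0 & 0) | 0)  =[or_false →]=  (0 & 0)    ⊢ (~ (0 & 0))
(6) (0 & 0)  =[and_false →]=  0    ⊢ cost 2, within 2

(~ 0)   [cost 2]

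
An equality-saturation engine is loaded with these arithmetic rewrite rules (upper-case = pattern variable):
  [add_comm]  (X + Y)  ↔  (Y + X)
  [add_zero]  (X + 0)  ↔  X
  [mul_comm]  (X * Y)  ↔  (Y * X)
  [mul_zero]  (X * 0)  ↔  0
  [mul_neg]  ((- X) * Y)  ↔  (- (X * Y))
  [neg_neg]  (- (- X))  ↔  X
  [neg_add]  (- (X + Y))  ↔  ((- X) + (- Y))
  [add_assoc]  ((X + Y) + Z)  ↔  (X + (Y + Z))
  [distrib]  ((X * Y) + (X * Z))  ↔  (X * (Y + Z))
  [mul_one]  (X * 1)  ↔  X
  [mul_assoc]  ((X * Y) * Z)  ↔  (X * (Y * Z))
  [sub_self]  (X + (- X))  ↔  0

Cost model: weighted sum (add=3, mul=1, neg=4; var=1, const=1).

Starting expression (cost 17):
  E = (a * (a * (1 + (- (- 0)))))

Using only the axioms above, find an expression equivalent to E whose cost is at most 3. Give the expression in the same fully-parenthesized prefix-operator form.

(a * a)   [cost 3]

(1) (- (- 0))  =[neg_neg →]=  0    ⊢ (a * (a * (1 + 0)))
(2) (1 + 0)  =[add_zero →]=  1    ⊢ (a * (a * 1))
(3) (a * 1)  =[mul_one →]=  a    ⊢ cost 3, within 3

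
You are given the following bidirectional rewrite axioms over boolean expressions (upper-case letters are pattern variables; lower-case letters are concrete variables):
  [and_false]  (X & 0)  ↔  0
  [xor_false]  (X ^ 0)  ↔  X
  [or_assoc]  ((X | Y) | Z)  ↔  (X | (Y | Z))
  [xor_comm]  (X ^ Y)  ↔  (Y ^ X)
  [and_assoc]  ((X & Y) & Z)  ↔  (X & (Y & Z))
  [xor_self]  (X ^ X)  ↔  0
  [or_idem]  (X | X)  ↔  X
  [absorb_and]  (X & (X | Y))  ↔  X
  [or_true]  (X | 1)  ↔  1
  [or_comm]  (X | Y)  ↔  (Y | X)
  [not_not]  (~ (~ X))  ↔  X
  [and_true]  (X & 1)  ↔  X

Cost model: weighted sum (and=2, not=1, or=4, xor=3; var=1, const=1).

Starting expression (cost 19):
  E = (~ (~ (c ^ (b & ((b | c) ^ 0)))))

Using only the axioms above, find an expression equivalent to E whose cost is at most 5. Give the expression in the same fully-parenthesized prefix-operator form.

1. [not_not →] (~ (~ (c ^ (b & ((b | c) ^ 0)))))  →  (c ^ (b & ((b | c) ^ 0)))
2. [xor_false →] ((b | c) ^ 0)  →  (b | c);  E = (c ^ (b & (b | c)))
3. [absorb_and →] (b & (b | c))  →  b;  cost 5 ≤ 5, done

(c ^ b)   [cost 5]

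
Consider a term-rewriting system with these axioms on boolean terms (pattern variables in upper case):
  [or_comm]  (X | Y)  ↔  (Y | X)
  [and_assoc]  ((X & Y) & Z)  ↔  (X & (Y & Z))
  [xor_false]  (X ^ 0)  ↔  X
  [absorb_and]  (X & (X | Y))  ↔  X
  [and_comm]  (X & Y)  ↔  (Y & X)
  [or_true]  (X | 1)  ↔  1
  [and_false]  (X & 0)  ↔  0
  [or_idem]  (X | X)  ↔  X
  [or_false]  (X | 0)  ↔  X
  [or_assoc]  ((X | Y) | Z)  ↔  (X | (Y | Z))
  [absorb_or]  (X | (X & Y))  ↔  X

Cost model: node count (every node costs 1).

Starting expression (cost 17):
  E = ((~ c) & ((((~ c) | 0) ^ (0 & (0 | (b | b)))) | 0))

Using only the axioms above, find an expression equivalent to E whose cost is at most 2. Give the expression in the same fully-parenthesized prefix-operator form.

(~ c)   [cost 2]

(1) ((((~ c) | 0) ^ (0 & (0 | (b | b)))) | 0)  =[or_false →]=  (((~ c) | 0) ^ (0 & (0 | (b | b))))    ⊢ ((~ c) & (((~ c) | 0) ^ (0 & (0 | (b | b)))))
(2) (b | b)  =[or_idem →]=  b    ⊢ ((~ c) & (((~ c) | 0) ^ (0 & (0 | b))))
(3) (0 & (0 | b))  =[absorb_and →]=  0    ⊢ ((~ c) & (((~ c) | 0) ^ 0))
(4) (((~ c) | 0) ^ 0)  =[xor_false →]=  ((~ c) | 0)    ⊢ ((~ c) & ((~ c) | 0))
(5) ((~ c) & ((~ c) | 0))  =[absorb_and →]=  (~ c)    ⊢ cost 2, within 2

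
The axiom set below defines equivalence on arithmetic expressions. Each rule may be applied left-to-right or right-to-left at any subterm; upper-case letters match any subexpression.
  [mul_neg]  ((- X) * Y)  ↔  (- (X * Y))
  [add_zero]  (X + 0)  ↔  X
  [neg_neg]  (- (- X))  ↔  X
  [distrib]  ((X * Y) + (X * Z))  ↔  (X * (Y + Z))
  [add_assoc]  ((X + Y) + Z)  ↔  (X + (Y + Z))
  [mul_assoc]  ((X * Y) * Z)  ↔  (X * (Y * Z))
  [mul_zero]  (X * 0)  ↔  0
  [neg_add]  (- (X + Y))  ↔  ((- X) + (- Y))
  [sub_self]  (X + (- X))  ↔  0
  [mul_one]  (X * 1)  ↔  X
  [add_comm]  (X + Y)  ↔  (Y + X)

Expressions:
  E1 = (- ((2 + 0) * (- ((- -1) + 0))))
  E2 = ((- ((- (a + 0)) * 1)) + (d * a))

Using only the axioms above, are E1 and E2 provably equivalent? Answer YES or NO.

All listed rules preserve value, hence provable equivalence implies equal values everywhere; look for a separating assignment.
a=0, d=0 gives E1 ↦ 2, E2 ↦ 0; values differ ⇒ not provably equivalent.

NO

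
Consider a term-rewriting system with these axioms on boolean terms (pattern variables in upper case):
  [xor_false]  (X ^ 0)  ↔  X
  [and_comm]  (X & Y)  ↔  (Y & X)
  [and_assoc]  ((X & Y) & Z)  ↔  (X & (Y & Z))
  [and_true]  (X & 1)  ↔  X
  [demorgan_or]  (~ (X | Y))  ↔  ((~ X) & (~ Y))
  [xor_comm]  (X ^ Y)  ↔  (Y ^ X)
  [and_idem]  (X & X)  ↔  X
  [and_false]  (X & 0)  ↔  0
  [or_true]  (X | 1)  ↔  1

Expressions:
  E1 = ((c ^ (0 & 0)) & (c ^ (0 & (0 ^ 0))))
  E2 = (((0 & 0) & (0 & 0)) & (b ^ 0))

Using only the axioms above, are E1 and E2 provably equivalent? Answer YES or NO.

The axioms are sound identities: if E1 ↔* E2 then E1 and E2 evaluate identically under any assignment.
Under b=0, c=1: E1 evaluates to 1, E2 to 0. Distinct ⇒ no rewrite sequence connects them.

NO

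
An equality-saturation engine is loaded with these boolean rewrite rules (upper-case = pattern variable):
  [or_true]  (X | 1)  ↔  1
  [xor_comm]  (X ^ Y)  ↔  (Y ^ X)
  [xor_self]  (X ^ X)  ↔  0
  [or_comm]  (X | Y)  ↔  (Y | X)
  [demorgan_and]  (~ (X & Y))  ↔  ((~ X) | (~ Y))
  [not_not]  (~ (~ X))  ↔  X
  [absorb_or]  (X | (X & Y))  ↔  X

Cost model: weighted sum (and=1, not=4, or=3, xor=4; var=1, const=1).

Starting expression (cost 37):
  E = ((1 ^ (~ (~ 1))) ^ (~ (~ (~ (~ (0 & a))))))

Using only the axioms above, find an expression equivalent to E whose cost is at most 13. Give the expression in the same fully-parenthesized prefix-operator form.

(1) (~ (~ (~ (~ (0 & a)))))  =[not_not →]=  (~ (~ (0 & a)))    ⊢ ((1 ^ (~ (~ 1))) ^ (~ (~ (0 & a))))
(2) (~ (~ (0 & a)))  =[not_not →]=  (0 & a)    ⊢ ((1 ^ (~ (~ 1))) ^ (0 & a))
(3) (~ (~ 1))  =[not_not →]=  1    ⊢ cost 13, within 13

((1 ^ 1) ^ (0 & a))   [cost 13]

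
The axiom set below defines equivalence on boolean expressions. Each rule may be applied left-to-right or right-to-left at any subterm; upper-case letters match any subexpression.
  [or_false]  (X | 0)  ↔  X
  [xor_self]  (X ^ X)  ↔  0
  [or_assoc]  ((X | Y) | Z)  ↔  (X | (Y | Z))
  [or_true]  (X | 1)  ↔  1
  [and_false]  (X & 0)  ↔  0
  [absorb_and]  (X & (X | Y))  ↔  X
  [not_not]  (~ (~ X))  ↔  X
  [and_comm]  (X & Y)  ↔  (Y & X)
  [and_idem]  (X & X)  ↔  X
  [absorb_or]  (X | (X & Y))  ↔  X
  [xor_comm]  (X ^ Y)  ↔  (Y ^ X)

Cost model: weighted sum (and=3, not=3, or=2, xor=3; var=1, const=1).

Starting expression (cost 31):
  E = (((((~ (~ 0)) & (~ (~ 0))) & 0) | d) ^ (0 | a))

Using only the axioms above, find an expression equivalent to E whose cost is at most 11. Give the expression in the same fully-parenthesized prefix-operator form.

((0 | d) ^ (0 | a))   [cost 11]

(1) ((~ (~ 0)) & (~ (~ 0)))  =[and_idem →]=  (~ (~ 0))    ⊢ ((((~ (~ 0)) & 0) | d) ^ (0 | a))
(2) (~ (~ 0))  =[not_not →]=  0    ⊢ (((0 & 0) | d) ^ (0 | a))
(3) (0 & 0)  =[and_idem →]=  0    ⊢ cost 11, within 11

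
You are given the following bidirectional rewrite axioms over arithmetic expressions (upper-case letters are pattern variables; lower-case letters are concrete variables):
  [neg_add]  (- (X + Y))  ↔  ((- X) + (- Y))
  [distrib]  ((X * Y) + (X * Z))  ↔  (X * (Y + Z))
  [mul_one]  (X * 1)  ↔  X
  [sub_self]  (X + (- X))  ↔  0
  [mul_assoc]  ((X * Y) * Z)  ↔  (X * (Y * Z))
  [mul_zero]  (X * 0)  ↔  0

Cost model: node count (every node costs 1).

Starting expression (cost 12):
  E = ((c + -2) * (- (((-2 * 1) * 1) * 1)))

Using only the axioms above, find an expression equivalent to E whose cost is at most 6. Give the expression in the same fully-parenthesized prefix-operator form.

step 1: mul_one (→) rewrites (-2 * 1) into -2, now ((c + -2) * (- ((-2 * 1) * 1)))
step 2: mul_one (→) rewrites ((-2 * 1) * 1) into (-2 * 1), now ((c + -2) * (- (-2 * 1)))
step 3: mul_one (→) rewrites (-2 * 1) into -2, reaching cost 6 (bound 6)

((c + -2) * (- -2))   [cost 6]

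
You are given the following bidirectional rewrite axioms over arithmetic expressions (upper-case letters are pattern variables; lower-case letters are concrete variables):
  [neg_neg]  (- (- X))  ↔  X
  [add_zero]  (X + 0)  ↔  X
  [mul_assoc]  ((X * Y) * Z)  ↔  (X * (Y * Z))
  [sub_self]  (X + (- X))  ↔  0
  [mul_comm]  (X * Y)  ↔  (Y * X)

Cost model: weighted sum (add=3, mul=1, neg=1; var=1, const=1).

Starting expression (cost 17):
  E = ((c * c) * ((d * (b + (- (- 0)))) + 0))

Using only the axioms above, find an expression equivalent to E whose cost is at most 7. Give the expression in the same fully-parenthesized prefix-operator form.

((c * c) * (d * b))   [cost 7]

1. [neg_neg →] (- (- 0))  →  0;  E = ((c * c) * ((d * (b + 0)) + 0))
2. [add_zero →] ((d * (b + 0)) + 0)  →  (d * (b + 0));  E = ((c * c) * (d * (b + 0)))
3. [add_zero →] (b + 0)  →  b;  cost 7 ≤ 7, done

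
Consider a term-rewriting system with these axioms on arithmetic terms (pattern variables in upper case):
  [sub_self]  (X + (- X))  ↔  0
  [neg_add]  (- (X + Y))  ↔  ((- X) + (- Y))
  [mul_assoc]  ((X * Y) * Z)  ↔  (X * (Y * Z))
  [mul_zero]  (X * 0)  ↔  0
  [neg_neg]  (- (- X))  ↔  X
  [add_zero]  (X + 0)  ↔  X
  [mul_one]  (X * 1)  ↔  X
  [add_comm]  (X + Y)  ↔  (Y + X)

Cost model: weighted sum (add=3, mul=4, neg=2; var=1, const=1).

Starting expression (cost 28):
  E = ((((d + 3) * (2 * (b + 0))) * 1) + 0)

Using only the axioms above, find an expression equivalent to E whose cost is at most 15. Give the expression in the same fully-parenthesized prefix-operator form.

step 1: mul_one (→) rewrites (((d + 3) * (2 * (b + 0))) * 1) into ((d + 3) * (2 * (b + 0))), now (((d + 3) * (2 * (b + 0))) + 0)
step 2: add_zero (→) rewrites (b + 0) into b, now (((d + 3) * (2 * b)) + 0)
step 3: add_zero (→) rewrites (((d + 3) * (2 * b)) + 0) into ((d + 3) * (2 * b)), reaching cost 15 (bound 15)

((d + 3) * (2 * b))   [cost 15]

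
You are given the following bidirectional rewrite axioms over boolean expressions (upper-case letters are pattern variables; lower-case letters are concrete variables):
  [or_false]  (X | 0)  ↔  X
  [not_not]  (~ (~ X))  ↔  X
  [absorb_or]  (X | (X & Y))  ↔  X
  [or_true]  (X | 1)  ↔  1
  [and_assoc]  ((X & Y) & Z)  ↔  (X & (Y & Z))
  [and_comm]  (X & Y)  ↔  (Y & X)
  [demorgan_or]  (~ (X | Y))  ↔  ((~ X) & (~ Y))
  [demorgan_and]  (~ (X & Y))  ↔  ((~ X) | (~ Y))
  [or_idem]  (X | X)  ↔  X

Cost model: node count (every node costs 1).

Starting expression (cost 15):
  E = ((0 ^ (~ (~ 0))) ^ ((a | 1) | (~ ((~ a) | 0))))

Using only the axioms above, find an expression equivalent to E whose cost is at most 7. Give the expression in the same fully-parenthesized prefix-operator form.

((0 ^ 0) ^ (1 | a))   [cost 7]

1. [or_false →] ((~ a) | 0)  →  (~ a);  E = ((0 ^ (~ (~ 0))) ^ ((a | 1) | (~ (~ a))))
2. [not_not →] (~ (~ 0))  →  0;  E = ((0 ^ 0) ^ ((a | 1) | (~ (~ a))))
3. [not_not →] (~ (~ a))  →  a;  E = ((0 ^ 0) ^ ((a | 1) | a))
4. [or_true →] (a | 1)  →  1;  cost 7 ≤ 7, done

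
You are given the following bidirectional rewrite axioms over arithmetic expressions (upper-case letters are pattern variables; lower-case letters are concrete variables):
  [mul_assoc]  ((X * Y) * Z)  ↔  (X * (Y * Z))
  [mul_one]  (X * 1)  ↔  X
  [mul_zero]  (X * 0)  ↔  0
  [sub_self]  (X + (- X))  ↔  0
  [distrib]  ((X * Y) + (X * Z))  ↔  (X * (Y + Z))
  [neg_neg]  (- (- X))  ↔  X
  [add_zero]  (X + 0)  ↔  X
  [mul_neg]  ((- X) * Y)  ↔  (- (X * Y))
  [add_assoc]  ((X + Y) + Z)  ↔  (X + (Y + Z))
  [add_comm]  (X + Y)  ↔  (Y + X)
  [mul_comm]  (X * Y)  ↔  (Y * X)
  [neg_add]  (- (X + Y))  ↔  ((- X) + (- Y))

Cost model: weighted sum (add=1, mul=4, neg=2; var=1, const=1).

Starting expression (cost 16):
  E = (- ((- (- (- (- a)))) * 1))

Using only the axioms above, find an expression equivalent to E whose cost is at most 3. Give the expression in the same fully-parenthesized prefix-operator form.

(- a)   [cost 3]

(1) (- (- (- a)))  =[neg_neg →]=  (- a)    ⊢ (- ((- (- a)) * 1))
(2) ((- (- a)) * 1)  =[mul_one →]=  (- (- a))    ⊢ (- (- (- a)))
(3) (- (- a))  =[neg_neg →]=  a    ⊢ cost 3, within 3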